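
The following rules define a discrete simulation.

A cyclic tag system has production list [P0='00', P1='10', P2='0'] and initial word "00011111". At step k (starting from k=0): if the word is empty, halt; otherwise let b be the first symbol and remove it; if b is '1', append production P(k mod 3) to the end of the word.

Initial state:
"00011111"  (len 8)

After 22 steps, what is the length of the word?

0

k=0  "00011111"  (len 8)
k=1  "0011111"  (len 7)
k=2  "011111"  (len 6)
k=3  "11111"  (len 5)
k=4  "111100"  (len 6)
k=5  "1110010"  (len 7)
k=6  "1100100"  (len 7)
k=7  "10010000"  (len 8)
k=8  "001000010"  (len 9)
k=9  "01000010"  (len 8)
k=10  "1000010"  (len 7)
k=11  "00001010"  (len 8)
k=12  "0001010"  (len 7)
k=13  "001010"  (len 6)
k=14  "01010"  (len 5)
k=15  "1010"  (len 4)
k=16  "01000"  (len 5)
k=17  "1000"  (len 4)
k=18  "0000"  (len 4)
k=19  "000"  (len 3)
k=20  "00"  (len 2)
k=21  "0"  (len 1)
k=22  (halted — word empty)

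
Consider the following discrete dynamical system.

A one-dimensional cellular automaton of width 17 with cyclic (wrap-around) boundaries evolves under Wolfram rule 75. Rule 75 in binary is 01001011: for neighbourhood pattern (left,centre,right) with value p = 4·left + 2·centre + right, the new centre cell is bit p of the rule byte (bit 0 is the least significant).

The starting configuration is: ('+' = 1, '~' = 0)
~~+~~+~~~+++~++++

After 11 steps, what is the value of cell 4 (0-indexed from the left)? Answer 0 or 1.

0

t=0: ~~+~~+~~~+++~++++
t=1: ~+~~+~~+++~+~+~~+
t=2: ~~~+~~++~+~~~~~+~
t=3: +++~~+++~~~++++~~
t=4: +~+~++~+~+++~~+~+
t=5: +~~~++~~~+~+~+~~+
t=6: +~++++~++~~~~~~++
t=7: +~+~~+~++~++++++~
t=8: ~~~~+~~++~+~~~~+~
t=9: ++++~~+++~~~+++~~
t=10: +~~+~++~+~+++~+~+
t=11: +~+~~++~~~+~+~~~+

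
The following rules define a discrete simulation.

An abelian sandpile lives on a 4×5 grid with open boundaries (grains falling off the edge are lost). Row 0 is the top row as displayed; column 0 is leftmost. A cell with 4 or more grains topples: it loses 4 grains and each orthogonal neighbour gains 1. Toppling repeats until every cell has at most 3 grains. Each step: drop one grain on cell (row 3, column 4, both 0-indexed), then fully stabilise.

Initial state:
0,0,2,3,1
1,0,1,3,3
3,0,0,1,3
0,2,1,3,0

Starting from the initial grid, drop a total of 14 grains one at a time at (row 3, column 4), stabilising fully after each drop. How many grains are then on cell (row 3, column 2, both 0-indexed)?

step 0: 0,0,2,3,1
1,0,1,3,3
3,0,0,1,3
0,2,1,3,0
step 1: 0,0,2,3,1
1,0,1,3,3
3,0,0,1,3
0,2,1,3,1
step 2: 0,0,2,3,1
1,0,1,3,3
3,0,0,1,3
0,2,1,3,2
step 3: 0,0,2,3,1
1,0,1,3,3
3,0,0,1,3
0,2,1,3,3
step 4: 0,0,3,0,3
1,0,2,2,1
3,0,1,0,2
0,2,2,1,2
step 5: 0,0,3,0,3
1,0,2,2,1
3,0,1,0,2
0,2,2,1,3
step 6: 0,0,3,0,3
1,0,2,2,1
3,0,1,0,3
0,2,2,2,0
step 7: 0,0,3,0,3
1,0,2,2,1
3,0,1,0,3
0,2,2,2,1
step 8: 0,0,3,0,3
1,0,2,2,1
3,0,1,0,3
0,2,2,2,2
step 9: 0,0,3,0,3
1,0,2,2,1
3,0,1,0,3
0,2,2,2,3
step 10: 0,0,3,0,3
1,0,2,2,2
3,0,1,1,0
0,2,2,3,1
step 11: 0,0,3,0,3
1,0,2,2,2
3,0,1,1,0
0,2,2,3,2
step 12: 0,0,3,0,3
1,0,2,2,2
3,0,1,1,0
0,2,2,3,3
step 13: 0,0,3,0,3
1,0,2,2,2
3,0,1,2,1
0,2,3,0,1
step 14: 0,0,3,0,3
1,0,2,2,2
3,0,1,2,1
0,2,3,0,2

3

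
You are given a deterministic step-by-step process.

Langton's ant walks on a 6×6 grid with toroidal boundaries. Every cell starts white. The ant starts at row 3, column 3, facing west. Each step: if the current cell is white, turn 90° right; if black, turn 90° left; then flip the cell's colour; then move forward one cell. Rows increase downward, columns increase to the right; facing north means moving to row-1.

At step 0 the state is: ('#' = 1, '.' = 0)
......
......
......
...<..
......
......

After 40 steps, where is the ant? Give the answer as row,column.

gen 0: ......
......
......
...<..
......
......
gen 1: ......
......
...^..
...#..
......
......
gen 2: ......
......
...#>.
...#..
......
......
gen 3: ......
......
...##.
...#v.
......
......
gen 4: ......
......
...##.
...<#.
......
......
gen 5: ......
......
...##.
....#.
...v..
......
gen 6: ......
......
...##.
....#.
..<#..
......
gen 7: ......
......
...##.
..^.#.
..##..
......
gen 8: ......
......
...##.
..#>#.
..##..
......
gen 9: ......
......
...##.
..###.
..#v..
......
gen 10: ......
......
...##.
..###.
..#.>.
......
gen 11: ......
......
...##.
..###.
..#.#.
....v.
gen 12: ......
......
...##.
..###.
..#.#.
...<#.
gen 13: ......
......
...##.
..###.
..#^#.
...##.
gen 14: ......
......
...##.
..###.
..##>.
...##.
gen 15: ......
......
...##.
..##^.
..##..
...##.
gen 16: ......
......
...##.
..#<..
..##..
...##.
gen 17: ......
......
...##.
..#...
..#v..
...##.
gen 18: ......
......
...##.
..#...
..#.>.
...##.
gen 19: ......
......
...##.
..#...
..#.#.
...#v.
gen 20: ......
......
...##.
..#...
..#.#.
...#.>
gen 21: .....v
......
...##.
..#...
..#.#.
...#.#
gen 22: ....<#
......
...##.
..#...
..#.#.
...#.#
gen 23: ....##
......
...##.
..#...
..#.#.
...#^#
gen 24: ....##
......
...##.
..#...
..#.#.
...##>
gen 25: ....##
......
...##.
..#...
..#.#^
...##.
gen 26: ....##
......
...##.
..#...
>.#.##
...##.
gen 27: ....##
......
...##.
..#...
#.#.##
v..##.
gen 28: ....##
......
...##.
..#...
#.#.##
#..##<
gen 29: ....##
......
...##.
..#...
#.#.#^
#..###
gen 30: ....##
......
...##.
..#...
#.#.<.
#..###
gen 31: ....##
......
...##.
..#...
#.#...
#..#v#
gen 32: ....##
......
...##.
..#...
#.#...
#..#.>
gen 33: ....##
......
...##.
..#...
#.#..^
#..#..
gen 34: ....##
......
...##.
..#...
>.#..#
#..#..
gen 35: ....##
......
...##.
^.#...
..#..#
#..#..
gen 36: ....##
......
...##.
#>#...
..#..#
#..#..
gen 37: ....##
......
...##.
###...
.v#..#
#..#..
gen 38: ....##
......
...##.
###...
<##..#
#..#..
gen 39: ....##
......
...##.
^##...
###..#
#..#..
gen 40: ....##
......
...##.
.##..<
###..#
#..#..

3,5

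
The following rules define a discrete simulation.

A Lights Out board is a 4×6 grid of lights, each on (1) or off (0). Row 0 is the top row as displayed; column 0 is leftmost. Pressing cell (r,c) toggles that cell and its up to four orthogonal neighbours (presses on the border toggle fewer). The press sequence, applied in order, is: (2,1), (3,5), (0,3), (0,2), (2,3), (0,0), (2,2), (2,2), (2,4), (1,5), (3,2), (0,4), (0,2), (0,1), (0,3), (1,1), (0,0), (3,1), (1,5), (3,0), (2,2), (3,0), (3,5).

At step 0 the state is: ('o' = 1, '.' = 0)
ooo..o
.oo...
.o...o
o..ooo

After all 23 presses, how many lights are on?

13

[0] ooo..o
.oo...
.o...o
o..ooo
[1] ooo..o
..o...
o.o..o
oo.ooo
[2] ooo..o
..o...
o.o...
oo.o..
[3] oo.ooo
..oo..
o.o...
oo.o..
[4] o.o.oo
...o..
o.o...
oo.o..
[5] o.o.oo
......
o..oo.
oo....
[6] .oo.oo
o.....
o..oo.
oo....
[7] .oo.oo
o.o...
ooo.o.
ooo...
[8] .oo.oo
o.....
o..oo.
oo....
[9] .oo.oo
o...o.
o....o
oo..o.
[10] .oo.o.
o....o
o.....
oo..o.
[11] .oo.o.
o....o
o.o...
o.ooo.
[12] .ooo.o
o...oo
o.o...
o.ooo.
[13] .....o
o.o.oo
o.o...
o.ooo.
[14] ooo..o
ooo.oo
o.o...
o.ooo.
[15] oo.ooo
oooooo
o.o...
o.ooo.
[16] o..ooo
...ooo
ooo...
o.ooo.
[17] .o.ooo
o..ooo
ooo...
o.ooo.
[18] .o.ooo
o..ooo
o.o...
.o.oo.
[19] .o.oo.
o..o..
o.o..o
.o.oo.
[20] .o.oo.
o..o..
..o..o
o..oo.
[21] .o.oo.
o.oo..
.o.o.o
o.ooo.
[22] .o.oo.
o.oo..
oo.o.o
.oooo.
[23] .o.oo.
o.oo..
oo.o..
.ooo.o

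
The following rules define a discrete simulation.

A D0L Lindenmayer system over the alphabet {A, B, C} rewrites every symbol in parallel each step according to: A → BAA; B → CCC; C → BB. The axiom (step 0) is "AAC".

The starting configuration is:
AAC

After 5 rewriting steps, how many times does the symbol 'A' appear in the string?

64

step 0: AAC
step 1: BAABAABB
step 2: CCCBAABAACCCBAABAACCCCCC
step 3: BBBBBBCCCBAABAACCCBAABAABBBBBBCCCBAABAACCCBAABAABBBBBBBBBBBB
step 4: CCCCCCCCCCCCCCCCCCBBBBBBCCCBAABAACCCBAABAABBBBBBCCCBAABAAC…BBBBCCCBAABAACCCBAABAACCCCCCCCCCCCCCCCCCCCCCCCCCCCCCCCCCCC  (len 168)
step 5: BBBBBBBBBBBBBBBBBBBBBBBBBBBBBBBBBBBBCCCCCCCCCCCCCCCCCCBBBB…BBBBBBBBBBBBBBBBBBBBBBBBBBBBBBBBBBBBBBBBBBBBBBBBBBBBBBBBBB  (len 408)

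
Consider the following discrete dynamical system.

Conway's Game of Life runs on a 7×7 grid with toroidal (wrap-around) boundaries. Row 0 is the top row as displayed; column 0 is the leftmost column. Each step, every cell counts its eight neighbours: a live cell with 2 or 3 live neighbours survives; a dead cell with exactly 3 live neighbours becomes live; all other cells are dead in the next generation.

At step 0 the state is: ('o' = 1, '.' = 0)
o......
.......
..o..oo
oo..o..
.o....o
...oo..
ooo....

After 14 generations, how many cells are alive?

9

t=0: o......
.......
..o..oo
oo..o..
.o....o
...oo..
ooo....
t=1: o......
......o
oo...oo
.oo....
.ooooo.
...o...
oooo...
t=2: o.o...o
.o...o.
.oo..oo
.......
.o..o..
o......
oooo...
t=3: ...o..o
.....o.
ooo..oo
ooo..o.
.......
o..o...
..oo...
t=4: ..ooo..
.oo.oo.
..o.oo.
..o..o.
o.o...o
..oo...
..ooo..
t=5: .......
.o.....
..o...o
..o.oo.
..o...o
....o..
.o.....
t=6: .......
.......
.ooo.o.
.oo..oo
....o..
.......
.......
t=7: .......
..o....
oo.oooo
oo...oo
.....o.
.......
.......
t=8: .......
ooooooo
...oo..
.oo....
o....o.
.......
.......
t=9: ooooooo
ooo..oo
......o
.oooo..
.o.....
.......
.......
t=10: ...oo..
.......
....o.o
oooo...
.o.o...
.......
ooooooo
t=11: oo....o
...ooo.
oooo...
oo.oo..
oo.o...
.....oo
ooo..oo
t=12: ...o...
...ooo.
o....oo
....o.o
.o.o.o.
....oo.
..o....
t=13: ..oo...
...o.o.
o..o...
....o..
...o..o
..oooo.
...oo..
t=14: ..o....
...o...
...o...
...oo..
..o....
..o..o.
.....o.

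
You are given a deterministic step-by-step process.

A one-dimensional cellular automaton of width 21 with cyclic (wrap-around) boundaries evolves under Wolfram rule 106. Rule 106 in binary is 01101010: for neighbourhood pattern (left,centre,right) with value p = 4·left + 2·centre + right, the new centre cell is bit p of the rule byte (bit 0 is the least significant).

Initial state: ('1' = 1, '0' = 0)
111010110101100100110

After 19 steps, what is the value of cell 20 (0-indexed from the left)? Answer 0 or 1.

gen 0: 111010110101100100110
gen 1: 101101111011101001111
gen 2: 111111001110110011000
gen 3: 100001011011110111001
gen 4: 100010111110011101011
gen 5: 100101100010110110110
gen 6: 001011100101111111111
gen 7: 010110101011000000001
gen 8: 101111010111000000010
gen 9: 011001101101000000101
gen 10: 111011111110000001010
gen 11: 101110000010000010101
gen 12: 111010000100000101011
gen 13: 001100001000001010110
gen 14: 011100010000010101110
gen 15: 110100100000101011010
gen 16: 111001000001010111101
gen 17: 001010000010101100111
gen 18: 010100000101011101101
gen 19: 101000001010110111110

0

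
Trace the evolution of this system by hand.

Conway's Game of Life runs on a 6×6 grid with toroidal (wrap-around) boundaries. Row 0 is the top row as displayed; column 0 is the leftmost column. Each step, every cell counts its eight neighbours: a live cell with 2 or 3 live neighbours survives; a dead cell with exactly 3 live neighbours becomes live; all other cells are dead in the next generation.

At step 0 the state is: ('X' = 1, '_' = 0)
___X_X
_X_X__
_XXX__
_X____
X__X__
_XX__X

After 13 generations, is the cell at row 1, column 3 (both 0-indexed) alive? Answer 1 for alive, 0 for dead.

step 0: ___X_X
_X_X__
_XXX__
_X____
X__X__
_XX__X
step 1: _X_X__
XX_X__
XX_X__
XX_X__
X_____
_XXX_X
step 2: ___X__
___XX_
___XXX
_____X
___XXX
_X_XX_
step 3: ______
__X__X
___X_X
X_____
X_XX_X
_____X
step 4: ______
____X_
X___XX
XXXX__
XX__XX
X___XX
step 5: ____X_
____X_
X_X_X_
__XX__
______
_X__X_
step 6: ___XXX
____X_
_XX_XX
_XXX__
__XX__
______
step 7: ___XXX
X_X___
XX__XX
X_____
_X_X__
__X___
step 8: _XXXXX
__X___
______
__X_X_
_XX___
__X___
step 9: _X__X_
_XX_X_
___X__
_XXX__
_XX___
X___X_
step 10: XXX_X_
_XX_X_
____X_
_X_X__
X_____
X_XX_X
step 11: ____X_
X_X_X_
_X__X_
______
X__XXX
__XXX_
step 12: _XX_X_
_X__X_
_X_X_X
X__X__
__X__X
__X___
step 13: _XX___
_X__XX
_X_X_X
XX_X_X
_XXX__
__X___

0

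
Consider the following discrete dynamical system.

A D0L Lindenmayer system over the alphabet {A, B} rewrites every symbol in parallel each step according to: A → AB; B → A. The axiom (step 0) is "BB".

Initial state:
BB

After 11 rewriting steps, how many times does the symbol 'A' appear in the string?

178

gen 0: BB
gen 1: AA
gen 2: ABAB
gen 3: ABAABA
gen 4: ABAABABAAB
gen 5: ABAABABAABAABABA
gen 6: ABAABABAABAABABAABABAABAAB
gen 7: ABAABABAABAABABAABABAABAABABAABAABABAABABA
gen 8: ABAABABAABAABABAABABAABAABABAABAABABAABABAABAABABAABABAABAABABAABAAB
gen 9: ABAABABAABAABABAABABAABAABABAABAABABAABABAABAABABAABABAABAABABAABAABABAABABAABAABABAABAABABAABABAABAABABAABABA
gen 10: ABAABABAABAABABAABABAABAABABAABAABABAABABAABAABABAABABAABA…AABABAABABAABAABABAABABAABAABABAABAABABAABABAABAABABAABAAB  (len 178)
gen 11: ABAABABAABAABABAABABAABAABABAABAABABAABABAABAABABAABABAABA…AABABAABABAABAABABAABABAABAABABAABAABABAABABAABAABABAABABA  (len 288)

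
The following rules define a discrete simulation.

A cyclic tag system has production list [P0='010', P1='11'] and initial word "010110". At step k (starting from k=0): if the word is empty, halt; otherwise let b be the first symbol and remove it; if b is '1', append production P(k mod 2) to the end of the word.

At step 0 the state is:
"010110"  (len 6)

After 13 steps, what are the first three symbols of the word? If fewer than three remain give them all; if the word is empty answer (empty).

010

gen 0: "010110"  (len 6)
gen 1: "10110"  (len 5)
gen 2: "011011"  (len 6)
gen 3: "11011"  (len 5)
gen 4: "101111"  (len 6)
gen 5: "01111010"  (len 8)
gen 6: "1111010"  (len 7)
gen 7: "111010010"  (len 9)
gen 8: "1101001011"  (len 10)
gen 9: "101001011010"  (len 12)
gen 10: "0100101101011"  (len 13)
gen 11: "100101101011"  (len 12)
gen 12: "0010110101111"  (len 13)
gen 13: "010110101111"  (len 12)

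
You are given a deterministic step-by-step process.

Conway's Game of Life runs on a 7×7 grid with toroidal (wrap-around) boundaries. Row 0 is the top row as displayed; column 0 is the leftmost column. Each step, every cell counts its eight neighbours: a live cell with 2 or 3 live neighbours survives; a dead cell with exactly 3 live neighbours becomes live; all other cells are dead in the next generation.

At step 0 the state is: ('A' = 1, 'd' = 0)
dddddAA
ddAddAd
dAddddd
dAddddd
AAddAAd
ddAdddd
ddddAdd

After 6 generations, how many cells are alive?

0) dddddAA
ddAddAd
dAddddd
dAddddd
AAddAAd
ddAdddd
ddddAdd
1) ddddAAA
dddddAA
dAAdddd
dAAdddd
AAAdddd
dAdAAAd
dddddAd
2) ddddAdd
AdddAdA
AAAdddd
dddAddd
AdddAdd
AAdAAAA
dddAddd
3) dddAAAd
AddAdAA
AAAAddA
AdAAddd
AAAdddd
AAAAdAA
AdAAddA
4) dAddddd
ddddddd
dddddAd
ddddddd
ddddAdd
ddddAAd
ddddddd
5) ddddddd
ddddddd
ddddddd
ddddddd
ddddAAd
ddddAAd
ddddddd
6) ddddddd
ddddddd
ddddddd
ddddddd
ddddAAd
ddddAAd
ddddddd

4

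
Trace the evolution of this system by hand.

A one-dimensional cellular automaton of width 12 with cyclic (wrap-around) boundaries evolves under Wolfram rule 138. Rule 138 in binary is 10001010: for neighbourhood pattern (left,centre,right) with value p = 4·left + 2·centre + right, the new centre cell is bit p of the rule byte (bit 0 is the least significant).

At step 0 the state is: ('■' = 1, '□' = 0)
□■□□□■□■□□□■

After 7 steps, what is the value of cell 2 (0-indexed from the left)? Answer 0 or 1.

gen 0: □■□□□■□■□□□■
gen 1: □□□□■□□□□□■□
gen 2: □□□■□□□□□■□□
gen 3: □□■□□□□□■□□□
gen 4: □■□□□□□■□□□□
gen 5: ■□□□□□■□□□□□
gen 6: □□□□□■□□□□□■
gen 7: □□□□■□□□□□■□

0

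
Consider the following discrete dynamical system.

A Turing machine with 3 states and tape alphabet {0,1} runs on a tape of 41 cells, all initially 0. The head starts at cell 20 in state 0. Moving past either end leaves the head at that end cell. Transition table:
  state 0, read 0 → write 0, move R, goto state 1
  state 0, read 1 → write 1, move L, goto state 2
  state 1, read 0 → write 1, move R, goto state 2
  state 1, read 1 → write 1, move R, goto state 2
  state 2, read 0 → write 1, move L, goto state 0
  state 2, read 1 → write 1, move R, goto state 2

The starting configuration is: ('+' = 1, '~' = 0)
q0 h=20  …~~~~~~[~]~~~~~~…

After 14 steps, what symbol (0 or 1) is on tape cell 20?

1

gen 0: q0 h=20  …~~~~~~[~]~~~~~~…
gen 1: q1 h=21  …~~~~~~[~]~~~~~~…
gen 2: q2 h=22  …~~~~~+[~]~~~~~~…
gen 3: q0 h=21  …~~~~~~[+]+~~~~~…
gen 4: q2 h=20  …~~~~~~[~]++~~~~…
gen 5: q0 h=19  …~~~~~~[~]+++~~~…
gen 6: q1 h=20  …~~~~~~[+]++~~~~…
gen 7: q2 h=21  …~~~~~+[+]+~~~~~…
gen 8: q2 h=22  …~~~~++[+]~~~~~~…
gen 9: q2 h=23  …~~~+++[~]~~~~~~…
gen 10: q0 h=22  …~~~~++[+]+~~~~~…
gen 11: q2 h=21  …~~~~~+[+]++~~~~…
gen 12: q2 h=22  …~~~~++[+]+~~~~~…
gen 13: q2 h=23  …~~~+++[+]~~~~~~…
gen 14: q2 h=24  …~~++++[~]~~~~~~…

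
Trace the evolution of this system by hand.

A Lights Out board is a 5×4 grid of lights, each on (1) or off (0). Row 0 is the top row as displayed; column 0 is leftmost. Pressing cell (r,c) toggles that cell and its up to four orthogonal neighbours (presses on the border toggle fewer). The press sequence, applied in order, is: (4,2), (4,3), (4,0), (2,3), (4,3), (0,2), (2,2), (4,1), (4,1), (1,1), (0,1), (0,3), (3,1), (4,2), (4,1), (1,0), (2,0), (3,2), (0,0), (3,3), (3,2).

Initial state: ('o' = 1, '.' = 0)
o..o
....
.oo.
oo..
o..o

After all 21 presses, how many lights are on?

gen 0: o..o
....
.oo.
oo..
o..o
gen 1: o..o
....
.oo.
ooo.
ooo.
gen 2: o..o
....
.oo.
oooo
oo.o
gen 3: o..o
....
.oo.
.ooo
...o
gen 4: o..o
...o
.o.o
.oo.
...o
gen 5: o..o
...o
.o.o
.ooo
..o.
gen 6: ooo.
..oo
.o.o
.ooo
..o.
gen 7: ooo.
...o
..o.
.o.o
..o.
gen 8: ooo.
...o
..o.
...o
oo..
gen 9: ooo.
...o
..o.
.o.o
..o.
gen 10: o.o.
oooo
.oo.
.o.o
..o.
gen 11: .o..
o.oo
.oo.
.o.o
..o.
gen 12: .ooo
o.o.
.oo.
.o.o
..o.
gen 13: .ooo
o.o.
..o.
o.oo
.oo.
gen 14: .ooo
o.o.
..o.
o..o
...o
gen 15: .ooo
o.o.
..o.
oo.o
oooo
gen 16: oooo
.oo.
o.o.
oo.o
oooo
gen 17: oooo
ooo.
.oo.
.o.o
oooo
gen 18: oooo
ooo.
.o..
..o.
oo.o
gen 19: ..oo
.oo.
.o..
..o.
oo.o
gen 20: ..oo
.oo.
.o.o
...o
oo..
gen 21: ..oo
.oo.
.ooo
.oo.
ooo.

12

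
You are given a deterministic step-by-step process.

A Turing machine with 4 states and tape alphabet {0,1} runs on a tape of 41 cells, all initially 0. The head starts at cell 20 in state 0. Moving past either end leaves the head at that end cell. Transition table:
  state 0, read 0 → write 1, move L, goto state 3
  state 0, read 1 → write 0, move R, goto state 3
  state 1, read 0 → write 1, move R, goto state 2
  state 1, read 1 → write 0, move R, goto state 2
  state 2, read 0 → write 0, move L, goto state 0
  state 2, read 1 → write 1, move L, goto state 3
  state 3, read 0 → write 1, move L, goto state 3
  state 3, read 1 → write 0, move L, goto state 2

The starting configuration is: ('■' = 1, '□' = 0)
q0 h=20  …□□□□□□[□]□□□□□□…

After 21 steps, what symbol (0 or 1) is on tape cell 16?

1

step 0: q0 h=20  …□□□□□□[□]□□□□□□…
step 1: q3 h=19  …□□□□□□[□]■□□□□□…
step 2: q3 h=18  …□□□□□□[□]■■□□□□…
step 3: q3 h=17  …□□□□□□[□]■■■□□□…
step 4: q3 h=16  …□□□□□□[□]■■■■□□…
step 5: q3 h=15  …□□□□□□[□]■■■■■□…
step 6: q3 h=14  …□□□□□□[□]■■■■■■…
step 7: q3 h=13  …□□□□□□[□]■■■■■■…
step 8: q3 h=12  …□□□□□□[□]■■■■■■…
step 9: q3 h=11  …□□□□□□[□]■■■■■■…
step 10: q3 h=10  …□□□□□□[□]■■■■■■…
step 11: q3 h= 9  …□□□□□□[□]■■■■■■…
step 12: q3 h= 8  …□□□□□□[□]■■■■■■…
step 13: q3 h= 7  …□□□□□□[□]■■■■■■…
step 14: q3 h= 6  |□□□□□□[□]■■■■■■…
step 15: q3 h= 5  |□□□□□[□]■■■■■■…
step 16: q3 h= 4  |□□□□[□]■■■■■■…
step 17: q3 h= 3  |□□□[□]■■■■■■…
step 18: q3 h= 2  |□□[□]■■■■■■…
step 19: q3 h= 1  |□[□]■■■■■■…
step 20: q3 h= 0  |[□]■■■■■■…
step 21: q3 h= 0  |[■]■■■■■■…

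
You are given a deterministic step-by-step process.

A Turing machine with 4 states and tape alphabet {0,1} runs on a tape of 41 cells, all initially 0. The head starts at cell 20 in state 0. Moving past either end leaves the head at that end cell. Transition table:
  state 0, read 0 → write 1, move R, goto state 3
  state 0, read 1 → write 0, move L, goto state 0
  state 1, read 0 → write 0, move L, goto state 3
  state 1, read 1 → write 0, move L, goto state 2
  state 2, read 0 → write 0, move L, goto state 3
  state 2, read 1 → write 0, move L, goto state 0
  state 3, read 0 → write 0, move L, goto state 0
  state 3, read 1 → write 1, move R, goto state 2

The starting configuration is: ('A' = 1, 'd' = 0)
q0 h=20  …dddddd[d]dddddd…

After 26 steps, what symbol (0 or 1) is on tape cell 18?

[0] q0 h=20  …dddddd[d]dddddd…
[1] q3 h=21  …dddddA[d]dddddd…
[2] q0 h=20  …dddddd[A]dddddd…
[3] q0 h=19  …dddddd[d]dddddd…
[4] q3 h=20  …dddddA[d]dddddd…
[5] q0 h=19  …dddddd[A]dddddd…
[6] q0 h=18  …dddddd[d]dddddd…
[7] q3 h=19  …dddddA[d]dddddd…
[8] q0 h=18  …dddddd[A]dddddd…
[9] q0 h=17  …dddddd[d]dddddd…
[10] q3 h=18  …dddddA[d]dddddd…
[11] q0 h=17  …dddddd[A]dddddd…
[12] q0 h=16  …dddddd[d]dddddd…
[13] q3 h=17  …dddddA[d]dddddd…
[14] q0 h=16  …dddddd[A]dddddd…
[15] q0 h=15  …dddddd[d]dddddd…
[16] q3 h=16  …dddddA[d]dddddd…
[17] q0 h=15  …dddddd[A]dddddd…
[18] q0 h=14  …dddddd[d]dddddd…
[19] q3 h=15  …dddddA[d]dddddd…
[20] q0 h=14  …dddddd[A]dddddd…
[21] q0 h=13  …dddddd[d]dddddd…
[22] q3 h=14  …dddddA[d]dddddd…
[23] q0 h=13  …dddddd[A]dddddd…
[24] q0 h=12  …dddddd[d]dddddd…
[25] q3 h=13  …dddddA[d]dddddd…
[26] q0 h=12  …dddddd[A]dddddd…

0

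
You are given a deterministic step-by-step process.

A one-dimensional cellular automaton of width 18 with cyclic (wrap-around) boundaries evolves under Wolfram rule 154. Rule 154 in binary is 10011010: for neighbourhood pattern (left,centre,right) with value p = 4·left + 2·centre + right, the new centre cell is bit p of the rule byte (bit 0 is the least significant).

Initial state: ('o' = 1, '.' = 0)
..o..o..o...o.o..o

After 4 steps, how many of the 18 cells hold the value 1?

gen 0: ..o..o..o...o.o..o
gen 1: oo.oo.oo.o.o...oo.
gen 2: o..o..o.....o.oo..
gen 3: .oo.oo.o...o..o.oo
gen 4: .o..o...o.o.oo..o.

7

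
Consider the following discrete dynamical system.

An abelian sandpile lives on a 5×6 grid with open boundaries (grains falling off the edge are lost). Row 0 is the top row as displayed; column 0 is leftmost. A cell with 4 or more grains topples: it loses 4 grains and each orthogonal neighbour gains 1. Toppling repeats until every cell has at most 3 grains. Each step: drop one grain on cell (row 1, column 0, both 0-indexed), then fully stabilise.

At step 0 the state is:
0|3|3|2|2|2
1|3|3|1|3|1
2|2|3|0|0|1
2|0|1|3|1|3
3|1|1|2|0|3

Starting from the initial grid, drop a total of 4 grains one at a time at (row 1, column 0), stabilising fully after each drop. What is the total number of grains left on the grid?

0) 0|3|3|2|2|2
1|3|3|1|3|1
2|2|3|0|0|1
2|0|1|3|1|3
3|1|1|2|0|3
1) 0|3|3|2|2|2
2|3|3|1|3|1
2|2|3|0|0|1
2|0|1|3|1|3
3|1|1|2|0|3
2) 0|3|3|2|2|2
3|3|3|1|3|1
2|2|3|0|0|1
2|0|1|3|1|3
3|1|1|2|0|3
3) 2|1|1|3|2|2
2|3|2|2|3|1
0|1|1|1|0|1
3|1|2|3|1|3
3|1|1|2|0|3
4) 2|1|1|3|2|2
3|3|2|2|3|1
0|1|1|1|0|1
3|1|2|3|1|3
3|1|1|2|0|3

52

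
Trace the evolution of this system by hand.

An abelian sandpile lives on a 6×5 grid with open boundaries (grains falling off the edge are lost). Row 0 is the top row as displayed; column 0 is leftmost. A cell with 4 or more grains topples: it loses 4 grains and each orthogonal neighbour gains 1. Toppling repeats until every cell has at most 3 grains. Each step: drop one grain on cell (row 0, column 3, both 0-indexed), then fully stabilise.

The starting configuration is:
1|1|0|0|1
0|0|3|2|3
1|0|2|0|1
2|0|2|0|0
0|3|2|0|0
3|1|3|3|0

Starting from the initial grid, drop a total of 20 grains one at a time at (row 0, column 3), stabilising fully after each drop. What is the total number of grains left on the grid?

gen 0: 1|1|0|0|1
0|0|3|2|3
1|0|2|0|1
2|0|2|0|0
0|3|2|0|0
3|1|3|3|0
gen 1: 1|1|0|1|1
0|0|3|2|3
1|0|2|0|1
2|0|2|0|0
0|3|2|0|0
3|1|3|3|0
gen 2: 1|1|0|2|1
0|0|3|2|3
1|0|2|0|1
2|0|2|0|0
0|3|2|0|0
3|1|3|3|0
gen 3: 1|1|0|3|1
0|0|3|2|3
1|0|2|0|1
2|0|2|0|0
0|3|2|0|0
3|1|3|3|0
gen 4: 1|1|1|0|2
0|0|3|3|3
1|0|2|0|1
2|0|2|0|0
0|3|2|0|0
3|1|3|3|0
gen 5: 1|1|1|1|2
0|0|3|3|3
1|0|2|0|1
2|0|2|0|0
0|3|2|0|0
3|1|3|3|0
gen 6: 1|1|1|2|2
0|0|3|3|3
1|0|2|0|1
2|0|2|0|0
0|3|2|0|0
3|1|3|3|0
gen 7: 1|1|1|3|2
0|0|3|3|3
1|0|2|0|1
2|0|2|0|0
0|3|2|0|0
3|1|3|3|0
gen 8: 1|1|3|2|0
0|1|0|2|1
1|0|3|1|2
2|0|2|0|0
0|3|2|0|0
3|1|3|3|0
gen 9: 1|1|3|3|0
0|1|0|2|1
1|0|3|1|2
2|0|2|0|0
0|3|2|0|0
3|1|3|3|0
gen 10: 1|2|0|1|1
0|1|1|3|1
1|0|3|1|2
2|0|2|0|0
0|3|2|0|0
3|1|3|3|0
gen 11: 1|2|0|2|1
0|1|1|3|1
1|0|3|1|2
2|0|2|0|0
0|3|2|0|0
3|1|3|3|0
gen 12: 1|2|0|3|1
0|1|1|3|1
1|0|3|1|2
2|0|2|0|0
0|3|2|0|0
3|1|3|3|0
gen 13: 1|2|1|1|2
0|1|2|0|2
1|0|3|2|2
2|0|2|0|0
0|3|2|0|0
3|1|3|3|0
gen 14: 1|2|1|2|2
0|1|2|0|2
1|0|3|2|2
2|0|2|0|0
0|3|2|0|0
3|1|3|3|0
gen 15: 1|2|1|3|2
0|1|2|0|2
1|0|3|2|2
2|0|2|0|0
0|3|2|0|0
3|1|3|3|0
gen 16: 1|2|2|0|3
0|1|2|1|2
1|0|3|2|2
2|0|2|0|0
0|3|2|0|0
3|1|3|3|0
gen 17: 1|2|2|1|3
0|1|2|1|2
1|0|3|2|2
2|0|2|0|0
0|3|2|0|0
3|1|3|3|0
gen 18: 1|2|2|2|3
0|1|2|1|2
1|0|3|2|2
2|0|2|0|0
0|3|2|0|0
3|1|3|3|0
gen 19: 1|2|2|3|3
0|1|2|1|2
1|0|3|2|2
2|0|2|0|0
0|3|2|0|0
3|1|3|3|0
gen 20: 1|2|3|1|0
0|1|2|2|3
1|0|3|2|2
2|0|2|0|0
0|3|2|0|0
3|1|3|3|0

42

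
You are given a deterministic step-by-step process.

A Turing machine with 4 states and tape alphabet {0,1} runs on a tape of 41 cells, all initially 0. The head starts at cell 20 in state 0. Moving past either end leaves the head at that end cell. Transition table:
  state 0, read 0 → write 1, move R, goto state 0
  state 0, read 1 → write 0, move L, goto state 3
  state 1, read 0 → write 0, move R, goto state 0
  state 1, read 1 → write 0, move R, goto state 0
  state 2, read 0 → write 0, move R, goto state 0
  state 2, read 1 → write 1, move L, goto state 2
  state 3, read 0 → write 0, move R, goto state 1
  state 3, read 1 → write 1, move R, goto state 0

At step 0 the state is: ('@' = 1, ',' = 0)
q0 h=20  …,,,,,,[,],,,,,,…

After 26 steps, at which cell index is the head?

40

0) q0 h=20  …,,,,,,[,],,,,,,…
1) q0 h=21  …,,,,,@[,],,,,,,…
2) q0 h=22  …,,,,@@[,],,,,,,…
3) q0 h=23  …,,,@@@[,],,,,,,…
4) q0 h=24  …,,@@@@[,],,,,,,…
5) q0 h=25  …,@@@@@[,],,,,,,…
6) q0 h=26  …@@@@@@[,],,,,,,…
7) q0 h=27  …@@@@@@[,],,,,,,…
8) q0 h=28  …@@@@@@[,],,,,,,…
9) q0 h=29  …@@@@@@[,],,,,,,…
10) q0 h=30  …@@@@@@[,],,,,,,…
11) q0 h=31  …@@@@@@[,],,,,,,…
12) q0 h=32  …@@@@@@[,],,,,,,…
13) q0 h=33  …@@@@@@[,],,,,,,…
14) q0 h=34  …@@@@@@[,],,,,,,|
15) q0 h=35  …@@@@@@[,],,,,,|
16) q0 h=36  …@@@@@@[,],,,,|
17) q0 h=37  …@@@@@@[,],,,|
18) q0 h=38  …@@@@@@[,],,|
19) q0 h=39  …@@@@@@[,],|
20) q0 h=40  …@@@@@@[,]|
21) q0 h=40  …@@@@@@[@]|
22) q3 h=39  …@@@@@@[@],|
23) q0 h=40  …@@@@@@[,]|
24) q0 h=40  …@@@@@@[@]|
25) q3 h=39  …@@@@@@[@],|
26) q0 h=40  …@@@@@@[,]|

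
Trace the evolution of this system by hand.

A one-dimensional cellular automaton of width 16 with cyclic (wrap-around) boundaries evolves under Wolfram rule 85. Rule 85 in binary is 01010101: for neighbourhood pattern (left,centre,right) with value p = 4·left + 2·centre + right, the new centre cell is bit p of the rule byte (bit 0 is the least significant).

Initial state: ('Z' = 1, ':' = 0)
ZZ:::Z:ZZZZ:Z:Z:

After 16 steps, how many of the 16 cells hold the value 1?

gen 0: ZZ:::Z:ZZZZ:Z:Z:
gen 1: :ZZZ:Z::::Z:Z:Z:
gen 2: :::Z:ZZZZ:Z:Z:ZZ
gen 3: ZZ:Z::::Z:Z:Z::Z
gen 4: :Z:ZZZZ:Z:Z:ZZ::
gen 5: :Z::::Z:Z:Z::ZZZ
gen 6: :ZZZZ:Z:Z:ZZ:::Z
gen 7: ::::Z:Z:Z::ZZZ:Z
gen 8: ZZZ:Z:Z:ZZ:::Z:Z
gen 9: ::Z:Z:Z::ZZZ:Z::
gen 10: Z:Z:Z:ZZ:::Z:ZZZ
gen 11: Z:Z:Z::ZZZ:Z::::
gen 12: Z:Z:ZZ:::Z:ZZZZ:
gen 13: Z:Z::ZZZ:Z::::Z:
gen 14: Z:ZZ:::Z:ZZZZ:Z:
gen 15: Z::ZZZ:Z::::Z:Z:
gen 16: ZZ:::Z:ZZZZ:Z:Z:

9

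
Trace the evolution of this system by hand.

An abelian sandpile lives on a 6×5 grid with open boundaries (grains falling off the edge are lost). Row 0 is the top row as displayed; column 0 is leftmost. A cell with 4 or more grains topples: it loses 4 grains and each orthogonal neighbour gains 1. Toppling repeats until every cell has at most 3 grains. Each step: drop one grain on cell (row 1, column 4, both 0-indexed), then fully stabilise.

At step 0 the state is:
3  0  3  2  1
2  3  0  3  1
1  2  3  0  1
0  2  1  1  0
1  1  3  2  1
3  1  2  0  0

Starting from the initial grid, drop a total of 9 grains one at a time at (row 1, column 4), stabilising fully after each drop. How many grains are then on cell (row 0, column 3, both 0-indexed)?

3

step 0: 3  0  3  2  1
2  3  0  3  1
1  2  3  0  1
0  2  1  1  0
1  1  3  2  1
3  1  2  0  0
step 1: 3  0  3  2  1
2  3  0  3  2
1  2  3  0  1
0  2  1  1  0
1  1  3  2  1
3  1  2  0  0
step 2: 3  0  3  2  1
2  3  0  3  3
1  2  3  0  1
0  2  1  1  0
1  1  3  2  1
3  1  2  0  0
step 3: 3  0  3  3  2
2  3  1  0  1
1  2  3  1  2
0  2  1  1  0
1  1  3  2  1
3  1  2  0  0
step 4: 3  0  3  3  2
2  3  1  0  2
1  2  3  1  2
0  2  1  1  0
1  1  3  2  1
3  1  2  0  0
step 5: 3  0  3  3  2
2  3  1  0  3
1  2  3  1  2
0  2  1  1  0
1  1  3  2  1
3  1  2  0  0
step 6: 3  0  3  3  3
2  3  1  1  0
1  2  3  1  3
0  2  1  1  0
1  1  3  2  1
3  1  2  0  0
step 7: 3  0  3  3  3
2  3  1  1  1
1  2  3  1  3
0  2  1  1  0
1  1  3  2  1
3  1  2  0  0
step 8: 3  0  3  3  3
2  3  1  1  2
1  2  3  1  3
0  2  1  1  0
1  1  3  2  1
3  1  2  0  0
step 9: 3  0  3  3  3
2  3  1  1  3
1  2  3  1  3
0  2  1  1  0
1  1  3  2  1
3  1  2  0  0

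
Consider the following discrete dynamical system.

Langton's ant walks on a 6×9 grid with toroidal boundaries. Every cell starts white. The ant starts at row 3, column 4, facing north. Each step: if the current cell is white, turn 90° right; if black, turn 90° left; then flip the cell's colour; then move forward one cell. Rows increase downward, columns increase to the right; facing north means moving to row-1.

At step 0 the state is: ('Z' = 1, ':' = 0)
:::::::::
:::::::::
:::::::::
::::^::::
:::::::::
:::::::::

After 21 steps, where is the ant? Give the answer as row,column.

5,1

[0] :::::::::
:::::::::
:::::::::
::::^::::
:::::::::
:::::::::
[1] :::::::::
:::::::::
:::::::::
::::Z>:::
:::::::::
:::::::::
[2] :::::::::
:::::::::
:::::::::
::::ZZ:::
:::::v:::
:::::::::
[3] :::::::::
:::::::::
:::::::::
::::ZZ:::
::::<Z:::
:::::::::
[4] :::::::::
:::::::::
:::::::::
::::^Z:::
::::ZZ:::
:::::::::
[5] :::::::::
:::::::::
:::::::::
:::<:Z:::
::::ZZ:::
:::::::::
[6] :::::::::
:::::::::
:::^:::::
:::Z:Z:::
::::ZZ:::
:::::::::
[7] :::::::::
:::::::::
:::Z>::::
:::Z:Z:::
::::ZZ:::
:::::::::
[8] :::::::::
:::::::::
:::ZZ::::
:::ZvZ:::
::::ZZ:::
:::::::::
[9] :::::::::
:::::::::
:::ZZ::::
:::<ZZ:::
::::ZZ:::
:::::::::
[10] :::::::::
:::::::::
:::ZZ::::
::::ZZ:::
:::vZZ:::
:::::::::
[11] :::::::::
:::::::::
:::ZZ::::
::::ZZ:::
::<ZZZ:::
:::::::::
[12] :::::::::
:::::::::
:::ZZ::::
::^:ZZ:::
::ZZZZ:::
:::::::::
[13] :::::::::
:::::::::
:::ZZ::::
::Z>ZZ:::
::ZZZZ:::
:::::::::
[14] :::::::::
:::::::::
:::ZZ::::
::ZZZZ:::
::ZvZZ:::
:::::::::
[15] :::::::::
:::::::::
:::ZZ::::
::ZZZZ:::
::Z:>Z:::
:::::::::
[16] :::::::::
:::::::::
:::ZZ::::
::ZZ^Z:::
::Z::Z:::
:::::::::
[17] :::::::::
:::::::::
:::ZZ::::
::Z<:Z:::
::Z::Z:::
:::::::::
[18] :::::::::
:::::::::
:::ZZ::::
::Z::Z:::
::Zv:Z:::
:::::::::
[19] :::::::::
:::::::::
:::ZZ::::
::Z::Z:::
::<Z:Z:::
:::::::::
[20] :::::::::
:::::::::
:::ZZ::::
::Z::Z:::
:::Z:Z:::
::v::::::
[21] :::::::::
:::::::::
:::ZZ::::
::Z::Z:::
:::Z:Z:::
:<Z::::::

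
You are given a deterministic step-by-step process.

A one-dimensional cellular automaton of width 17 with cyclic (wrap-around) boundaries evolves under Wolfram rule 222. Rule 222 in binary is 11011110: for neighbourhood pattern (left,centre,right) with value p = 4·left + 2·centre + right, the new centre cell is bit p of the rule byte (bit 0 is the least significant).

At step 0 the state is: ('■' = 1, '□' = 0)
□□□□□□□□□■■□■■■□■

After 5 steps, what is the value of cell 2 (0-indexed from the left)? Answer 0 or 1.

t=0: □□□□□□□□□■■□■■■□■
t=1: ■□□□□□□□■■■□■■■□■
t=2: ■■□□□□□■■■■□■■■□■
t=3: ■■■□□□■■■■■□■■■□■
t=4: ■■■■□■■■■■■□■■■□■
t=5: ■■■■□■■■■■■□■■■□■

1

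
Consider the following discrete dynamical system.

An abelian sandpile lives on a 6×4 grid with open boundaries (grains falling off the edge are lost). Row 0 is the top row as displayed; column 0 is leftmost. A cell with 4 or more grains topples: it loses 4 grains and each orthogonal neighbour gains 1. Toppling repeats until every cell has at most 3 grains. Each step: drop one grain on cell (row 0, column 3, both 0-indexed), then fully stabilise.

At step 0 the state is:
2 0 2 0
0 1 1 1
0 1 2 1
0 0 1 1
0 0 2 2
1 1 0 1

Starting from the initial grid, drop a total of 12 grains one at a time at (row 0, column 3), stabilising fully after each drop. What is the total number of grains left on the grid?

[0] 2 0 2 0
0 1 1 1
0 1 2 1
0 0 1 1
0 0 2 2
1 1 0 1
[1] 2 0 2 1
0 1 1 1
0 1 2 1
0 0 1 1
0 0 2 2
1 1 0 1
[2] 2 0 2 2
0 1 1 1
0 1 2 1
0 0 1 1
0 0 2 2
1 1 0 1
[3] 2 0 2 3
0 1 1 1
0 1 2 1
0 0 1 1
0 0 2 2
1 1 0 1
[4] 2 0 3 0
0 1 1 2
0 1 2 1
0 0 1 1
0 0 2 2
1 1 0 1
[5] 2 0 3 1
0 1 1 2
0 1 2 1
0 0 1 1
0 0 2 2
1 1 0 1
[6] 2 0 3 2
0 1 1 2
0 1 2 1
0 0 1 1
0 0 2 2
1 1 0 1
[7] 2 0 3 3
0 1 1 2
0 1 2 1
0 0 1 1
0 0 2 2
1 1 0 1
[8] 2 1 0 1
0 1 2 3
0 1 2 1
0 0 1 1
0 0 2 2
1 1 0 1
[9] 2 1 0 2
0 1 2 3
0 1 2 1
0 0 1 1
0 0 2 2
1 1 0 1
[10] 2 1 0 3
0 1 2 3
0 1 2 1
0 0 1 1
0 0 2 2
1 1 0 1
[11] 2 1 1 1
0 1 3 0
0 1 2 2
0 0 1 1
0 0 2 2
1 1 0 1
[12] 2 1 1 2
0 1 3 0
0 1 2 2
0 0 1 1
0 0 2 2
1 1 0 1

24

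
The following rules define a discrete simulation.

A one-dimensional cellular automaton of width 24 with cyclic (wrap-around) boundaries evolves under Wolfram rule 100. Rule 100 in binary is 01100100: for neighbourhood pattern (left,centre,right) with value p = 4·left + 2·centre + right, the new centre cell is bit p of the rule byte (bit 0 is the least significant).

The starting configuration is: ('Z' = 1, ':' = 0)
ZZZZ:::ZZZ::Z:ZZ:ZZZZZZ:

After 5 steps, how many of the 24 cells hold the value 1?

4

0) ZZZZ:::ZZZ::Z:ZZ:ZZZZZZ:
1) :::Z:::::Z::ZZ:ZZ:::::ZZ
2) :::Z:::::Z:::ZZ:Z::::::Z
3) :::Z:::::Z::::ZZZ::::::Z
4) :::Z:::::Z::::::Z::::::Z
5) :::Z:::::Z::::::Z::::::Z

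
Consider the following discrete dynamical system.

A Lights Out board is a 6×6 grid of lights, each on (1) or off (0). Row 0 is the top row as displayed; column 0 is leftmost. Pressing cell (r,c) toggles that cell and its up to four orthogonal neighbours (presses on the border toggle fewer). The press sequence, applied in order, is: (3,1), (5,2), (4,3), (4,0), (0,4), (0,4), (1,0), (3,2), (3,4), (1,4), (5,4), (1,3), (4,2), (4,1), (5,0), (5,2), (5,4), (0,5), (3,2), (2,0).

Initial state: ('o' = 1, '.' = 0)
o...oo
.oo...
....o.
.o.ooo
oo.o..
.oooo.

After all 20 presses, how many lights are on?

step 0: o...oo
.oo...
....o.
.o.ooo
oo.o..
.oooo.
step 1: o...oo
.oo...
.o..o.
o.oooo
o..o..
.oooo.
step 2: o...oo
.oo...
.o..o.
o.oooo
o.oo..
....o.
step 3: o...oo
.oo...
.o..o.
o.o.oo
o...o.
...oo.
step 4: o...oo
.oo...
.o..o.
..o.oo
.o..o.
o..oo.
step 5: o..o..
.oo.o.
.o..o.
..o.oo
.o..o.
o..oo.
step 6: o...oo
.oo...
.o..o.
..o.oo
.o..o.
o..oo.
step 7: ....oo
o.o...
oo..o.
..o.oo
.o..o.
o..oo.
step 8: ....oo
o.o...
ooo.o.
.o.ooo
.oo.o.
o..oo.
step 9: ....oo
o.o...
ooo...
.o....
.oo...
o..oo.
step 10: .....o
o.oooo
ooo.o.
.o....
.oo...
o..oo.
step 11: .....o
o.oooo
ooo.o.
.o....
.oo.o.
o....o
step 12: ...o.o
o....o
ooooo.
.o....
.oo.o.
o....o
step 13: ...o.o
o....o
ooooo.
.oo...
...oo.
o.o..o
step 14: ...o.o
o....o
ooooo.
..o...
ooooo.
ooo..o
step 15: ...o.o
o....o
ooooo.
..o...
.oooo.
..o..o
step 16: ...o.o
o....o
ooooo.
..o...
.o.oo.
.o.o.o
step 17: ...o.o
o....o
ooooo.
..o...
.o.o..
.o..o.
step 18: ...oo.
o.....
ooooo.
..o...
.o.o..
.o..o.
step 19: ...oo.
o.....
oo.oo.
.o.o..
.ooo..
.o..o.
step 20: ...oo.
......
...oo.
oo.o..
.ooo..
.o..o.

12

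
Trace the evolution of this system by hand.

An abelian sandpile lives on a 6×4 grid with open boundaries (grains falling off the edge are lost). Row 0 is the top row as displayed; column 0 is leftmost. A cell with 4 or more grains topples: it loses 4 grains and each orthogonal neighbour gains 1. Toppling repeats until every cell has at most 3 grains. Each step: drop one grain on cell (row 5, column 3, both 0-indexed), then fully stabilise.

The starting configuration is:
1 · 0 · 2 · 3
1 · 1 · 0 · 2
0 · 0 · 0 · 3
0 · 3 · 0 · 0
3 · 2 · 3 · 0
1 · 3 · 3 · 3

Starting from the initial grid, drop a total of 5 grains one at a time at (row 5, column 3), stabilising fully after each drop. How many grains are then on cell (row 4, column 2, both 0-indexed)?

1

gen 0: 1 · 0 · 2 · 3
1 · 1 · 0 · 2
0 · 0 · 0 · 3
0 · 3 · 0 · 0
3 · 2 · 3 · 0
1 · 3 · 3 · 3
gen 1: 1 · 0 · 2 · 3
1 · 1 · 0 · 2
0 · 1 · 0 · 3
2 · 0 · 2 · 0
0 · 2 · 1 · 2
3 · 1 · 2 · 1
gen 2: 1 · 0 · 2 · 3
1 · 1 · 0 · 2
0 · 1 · 0 · 3
2 · 0 · 2 · 0
0 · 2 · 1 · 2
3 · 1 · 2 · 2
gen 3: 1 · 0 · 2 · 3
1 · 1 · 0 · 2
0 · 1 · 0 · 3
2 · 0 · 2 · 0
0 · 2 · 1 · 2
3 · 1 · 2 · 3
gen 4: 1 · 0 · 2 · 3
1 · 1 · 0 · 2
0 · 1 · 0 · 3
2 · 0 · 2 · 0
0 · 2 · 1 · 3
3 · 1 · 3 · 0
gen 5: 1 · 0 · 2 · 3
1 · 1 · 0 · 2
0 · 1 · 0 · 3
2 · 0 · 2 · 0
0 · 2 · 1 · 3
3 · 1 · 3 · 1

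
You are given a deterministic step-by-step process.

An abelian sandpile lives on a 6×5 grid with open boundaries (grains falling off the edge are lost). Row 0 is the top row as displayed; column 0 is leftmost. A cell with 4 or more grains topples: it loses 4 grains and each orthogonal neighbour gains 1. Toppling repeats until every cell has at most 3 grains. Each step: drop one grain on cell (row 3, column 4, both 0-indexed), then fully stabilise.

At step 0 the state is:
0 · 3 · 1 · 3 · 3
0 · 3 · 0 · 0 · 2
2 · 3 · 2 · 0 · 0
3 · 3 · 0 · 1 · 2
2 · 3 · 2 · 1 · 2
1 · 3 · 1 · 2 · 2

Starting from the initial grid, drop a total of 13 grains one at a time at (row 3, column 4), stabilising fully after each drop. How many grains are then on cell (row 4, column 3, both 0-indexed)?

3

0) 0 · 3 · 1 · 3 · 3
0 · 3 · 0 · 0 · 2
2 · 3 · 2 · 0 · 0
3 · 3 · 0 · 1 · 2
2 · 3 · 2 · 1 · 2
1 · 3 · 1 · 2 · 2
1) 0 · 3 · 1 · 3 · 3
0 · 3 · 0 · 0 · 2
2 · 3 · 2 · 0 · 0
3 · 3 · 0 · 1 · 3
2 · 3 · 2 · 1 · 2
1 · 3 · 1 · 2 · 2
2) 0 · 3 · 1 · 3 · 3
0 · 3 · 0 · 0 · 2
2 · 3 · 2 · 0 · 1
3 · 3 · 0 · 2 · 0
2 · 3 · 2 · 1 · 3
1 · 3 · 1 · 2 · 2
3) 0 · 3 · 1 · 3 · 3
0 · 3 · 0 · 0 · 2
2 · 3 · 2 · 0 · 1
3 · 3 · 0 · 2 · 1
2 · 3 · 2 · 1 · 3
1 · 3 · 1 · 2 · 2
4) 0 · 3 · 1 · 3 · 3
0 · 3 · 0 · 0 · 2
2 · 3 · 2 · 0 · 1
3 · 3 · 0 · 2 · 2
2 · 3 · 2 · 1 · 3
1 · 3 · 1 · 2 · 2
5) 0 · 3 · 1 · 3 · 3
0 · 3 · 0 · 0 · 2
2 · 3 · 2 · 0 · 1
3 · 3 · 0 · 2 · 3
2 · 3 · 2 · 1 · 3
1 · 3 · 1 · 2 · 2
6) 0 · 3 · 1 · 3 · 3
0 · 3 · 0 · 0 · 2
2 · 3 · 2 · 0 · 2
3 · 3 · 0 · 3 · 1
2 · 3 · 2 · 2 · 0
1 · 3 · 1 · 2 · 3
7) 0 · 3 · 1 · 3 · 3
0 · 3 · 0 · 0 · 2
2 · 3 · 2 · 0 · 2
3 · 3 · 0 · 3 · 2
2 · 3 · 2 · 2 · 0
1 · 3 · 1 · 2 · 3
8) 0 · 3 · 1 · 3 · 3
0 · 3 · 0 · 0 · 2
2 · 3 · 2 · 0 · 2
3 · 3 · 0 · 3 · 3
2 · 3 · 2 · 2 · 0
1 · 3 · 1 · 2 · 3
9) 0 · 3 · 1 · 3 · 3
0 · 3 · 0 · 0 · 2
2 · 3 · 2 · 1 · 3
3 · 3 · 1 · 0 · 1
2 · 3 · 2 · 3 · 1
1 · 3 · 1 · 2 · 3
10) 0 · 3 · 1 · 3 · 3
0 · 3 · 0 · 0 · 2
2 · 3 · 2 · 1 · 3
3 · 3 · 1 · 0 · 2
2 · 3 · 2 · 3 · 1
1 · 3 · 1 · 2 · 3
11) 0 · 3 · 1 · 3 · 3
0 · 3 · 0 · 0 · 2
2 · 3 · 2 · 1 · 3
3 · 3 · 1 · 0 · 3
2 · 3 · 2 · 3 · 1
1 · 3 · 1 · 2 · 3
12) 0 · 3 · 1 · 3 · 3
0 · 3 · 0 · 0 · 3
2 · 3 · 2 · 2 · 0
3 · 3 · 1 · 1 · 1
2 · 3 · 2 · 3 · 2
1 · 3 · 1 · 2 · 3
13) 0 · 3 · 1 · 3 · 3
0 · 3 · 0 · 0 · 3
2 · 3 · 2 · 2 · 0
3 · 3 · 1 · 1 · 2
2 · 3 · 2 · 3 · 2
1 · 3 · 1 · 2 · 3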